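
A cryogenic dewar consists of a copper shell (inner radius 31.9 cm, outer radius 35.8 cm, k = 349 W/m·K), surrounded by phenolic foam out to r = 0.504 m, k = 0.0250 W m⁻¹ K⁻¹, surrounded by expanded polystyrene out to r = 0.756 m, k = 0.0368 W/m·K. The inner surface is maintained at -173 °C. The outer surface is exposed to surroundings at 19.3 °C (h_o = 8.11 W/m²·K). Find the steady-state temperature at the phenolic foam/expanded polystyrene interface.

T = -49.9 °C

Series thermal resistances, inner to outer:
  R_copper = (1/0.319 − 1/0.358)/(4πk) = 0.3415/(4π·349) = 7.787×10^-5 K/W
  R_phenolic foam = (1/0.358 − 1/0.504)/(4πk) = 0.8092/(4π·0.0250) = 2.576 K/W
  R_expanded polystyrene = (1/0.504 − 1/0.756)/(4πk) = 0.6614/(4π·0.0368) = 1.430 K/W
  R_conv,out = 1/(4πr²h) = 1/(4π·0.756²·8.11) = 0.01717 K/W
ΣR = 7.787×10^-5 + 2.576 + 1.430 + 0.01717 = 4.023 K/W
Q = ΔT/ΣR = (-173 °C − 19.3 °C)/4.023 = -47.80 W
From the inner boundary to the phenolic foam/expanded polystyrene interface, ΣR_partial = 2.576 K/W.
T_interface = T_in − Q·ΣR_partial = -173 °C − (-47.80)(2.576) = -49.9 °C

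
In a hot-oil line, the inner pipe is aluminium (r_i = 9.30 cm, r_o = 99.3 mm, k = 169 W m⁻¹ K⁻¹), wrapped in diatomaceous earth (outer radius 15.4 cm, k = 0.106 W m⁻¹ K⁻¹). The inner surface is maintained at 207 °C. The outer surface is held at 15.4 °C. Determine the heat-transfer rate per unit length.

Q' = 291 W/m

Treat each layer as a resistance in series:
  R'_aluminium = ln(0.0993/0.0930)/(2πk) = 0.06555/(2π·169) = 6.173×10^-5 m·K/W
  R'_diatomaceous earth = ln(0.154/0.0993)/(2πk) = 0.4388/(2π·0.106) = 0.6589 m·K/W
ΣR = 6.173×10^-5 + 0.6589 = 0.6590 m·K/W
Q' = ΔT/ΣR = (207 °C − 15.4 °C)/0.6590 = 291 W/m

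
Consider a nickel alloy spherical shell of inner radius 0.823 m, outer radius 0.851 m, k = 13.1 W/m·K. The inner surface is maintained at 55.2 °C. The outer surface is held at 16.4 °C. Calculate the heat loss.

Q = 4πk·ΔT/(1/r₁ − 1/r₂) = 4π × 13.1 × 38.8 / (1/0.823 − 1/0.851) = 1.60×10^5 W

Q = 1.60×10^5 W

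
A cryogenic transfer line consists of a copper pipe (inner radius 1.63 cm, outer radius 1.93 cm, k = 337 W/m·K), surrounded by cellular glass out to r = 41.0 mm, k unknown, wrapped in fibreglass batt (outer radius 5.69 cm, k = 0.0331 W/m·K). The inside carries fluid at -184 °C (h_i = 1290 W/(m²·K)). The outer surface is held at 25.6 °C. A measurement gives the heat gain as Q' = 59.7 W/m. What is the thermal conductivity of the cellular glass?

k = 0.0622 W/m·K

ΣR = ΔT/Q' = |-184 − 25.6|/59.7 = 3.511 m·K/W
Known resistances:
  R'_conv,in = 1/(2πr h) = 1/(2π·0.0163·1290) = 0.007569 m·K/W
  R'_copper = ln(0.0193/0.0163)/(2πk) = 0.1689/(2π·337) = 7.979×10^-5 m·K/W
  R'_fibreglass batt = ln(0.0569/0.0410)/(2πk) = 0.3277/(2π·0.0331) = 1.576 m·K/W
R_cellular glass = ΣR − ΣR_known = 3.511 − 1.584 = 1.927 m·K/W
ln(r₂/r₁)/(2πk) = 1.927 ⇒ k = 0.7535/(2π·1.927) = 0.0622 W/m·K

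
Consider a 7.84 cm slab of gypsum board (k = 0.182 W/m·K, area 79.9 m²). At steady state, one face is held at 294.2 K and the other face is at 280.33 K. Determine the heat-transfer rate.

Q = 2.57 kW

Q = kA·ΔT/L = 0.182 × 79.9 × |294.2 K − 280.33 K| / 0.0784 = 2570 W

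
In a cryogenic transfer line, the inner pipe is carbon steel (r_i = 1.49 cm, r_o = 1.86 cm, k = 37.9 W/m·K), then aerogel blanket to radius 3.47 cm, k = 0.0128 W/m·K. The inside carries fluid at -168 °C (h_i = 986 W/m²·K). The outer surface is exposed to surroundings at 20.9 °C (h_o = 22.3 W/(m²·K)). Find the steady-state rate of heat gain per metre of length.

Resistance network (inner→outer):
  R'_conv,in = 1/(2πr h) = 1/(2π·0.0149·986) = 0.01083 m·K/W
  R'_carbon steel = ln(0.0186/0.0149)/(2πk) = 0.2218/(2π·37.9) = 9.314×10^-4 m·K/W
  R'_aerogel blanket = ln(0.0347/0.0186)/(2πk) = 0.6236/(2π·0.0128) = 7.754 m·K/W
  R'_conv,out = 1/(2πr h) = 1/(2π·0.0347·22.3) = 0.2057 m·K/W
ΣR = 0.01083 + 9.314×10^-4 + 7.754 + 0.2057 = 7.971 m·K/W
Q' = ΔT/ΣR = (-168 °C − 20.9 °C)/7.971 = -23.7 W/m
(Negative Q' ⇒ heat flows inward; heat gain = 23.7 W/m.)

Q' = 23.7 W/m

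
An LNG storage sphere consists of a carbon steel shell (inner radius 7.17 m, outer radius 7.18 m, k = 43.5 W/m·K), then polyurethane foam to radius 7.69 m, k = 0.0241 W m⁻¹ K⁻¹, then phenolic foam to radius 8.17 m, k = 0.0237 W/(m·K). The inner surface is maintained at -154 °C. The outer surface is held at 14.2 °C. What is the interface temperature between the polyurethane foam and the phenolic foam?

T = -62.6 °C

Treat each layer as a resistance in series:
  R_carbon steel = (1/7.17 − 1/7.18)/(4πk) = 1.942×10^-4/(4π·43.5) = 3.554×10^-7 K/W
  R_polyurethane foam = (1/7.18 − 1/7.69)/(4πk) = 0.009237/(4π·0.0241) = 0.03050 K/W
  R_phenolic foam = (1/7.69 − 1/8.17)/(4πk) = 0.007640/(4π·0.0237) = 0.02565 K/W
ΣR = 3.554×10^-7 + 0.03050 + 0.02565 = 0.05615 K/W
Q = ΔT/ΣR = (-154 °C − 14.2 °C)/0.05615 = -2996 W
From the inner boundary to the polyurethane foam/phenolic foam interface, ΣR_partial = 0.03050 K/W.
T_interface = T_in − Q·ΣR_partial = -154 °C − (-2996)(0.03050) = -62.6 °C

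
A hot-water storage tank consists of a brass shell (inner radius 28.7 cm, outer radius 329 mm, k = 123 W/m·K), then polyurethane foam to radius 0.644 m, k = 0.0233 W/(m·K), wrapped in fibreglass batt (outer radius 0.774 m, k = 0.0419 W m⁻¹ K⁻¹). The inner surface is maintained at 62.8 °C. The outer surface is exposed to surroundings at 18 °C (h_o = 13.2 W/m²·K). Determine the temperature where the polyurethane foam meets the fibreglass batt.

Resistance network (inner→outer):
  R_brass = (1/0.287 − 1/0.329)/(4πk) = 0.4448/(4π·123) = 2.878×10^-4 K/W
  R_polyurethane foam = (1/0.329 − 1/0.644)/(4πk) = 1.487/(4π·0.0233) = 5.078 K/W
  R_fibreglass batt = (1/0.644 − 1/0.774)/(4πk) = 0.2608/(4π·0.0419) = 0.4953 K/W
  R_conv,out = 1/(4πr²h) = 1/(4π·0.774²·13.2) = 0.01006 K/W
ΣR = 2.878×10^-4 + 5.078 + 0.4953 + 0.01006 = 5.584 K/W
Q = ΔT/ΣR = (62.8 °C − 18 °C)/5.584 = 8.023 W
From the inner boundary to the polyurethane foam/fibreglass batt interface, ΣR_partial = 5.078 K/W.
T_interface = T_in − Q·ΣR_partial = 62.8 °C − (8.023)(5.078) = 22.1 °C

T = 22.1 °C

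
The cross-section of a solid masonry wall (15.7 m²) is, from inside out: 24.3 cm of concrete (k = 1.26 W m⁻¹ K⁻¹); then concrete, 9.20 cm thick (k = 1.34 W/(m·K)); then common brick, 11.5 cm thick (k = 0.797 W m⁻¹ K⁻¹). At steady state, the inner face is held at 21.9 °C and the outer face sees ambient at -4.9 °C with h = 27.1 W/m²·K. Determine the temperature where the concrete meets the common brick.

T = 6.07 °C

Resistance network (inner→outer):
  R_concrete = L/(kA) = 0.243/(1.26·15.7) = 0.01228 K/W
  R_concrete = L/(kA) = 0.0920/(1.34·15.7) = 0.004373 K/W
  R_common brick = L/(kA) = 0.115/(0.797·15.7) = 0.009191 K/W
  R_conv,out = 1/(hA) = 1/(27.1·15.7) = 0.002350 K/W
ΣR = 0.01228 + 0.004373 + 0.009191 + 0.002350 = 0.02819 K/W
Q = ΔT/ΣR = (21.9 °C − -4.9 °C)/0.02819 = 950.7 W
From the inner boundary to the concrete/common brick interface, ΣR_partial = 0.01665 K/W.
T_interface = T_in − Q·ΣR_partial = 21.9 °C − (950.7)(0.01665) = 6.07 °C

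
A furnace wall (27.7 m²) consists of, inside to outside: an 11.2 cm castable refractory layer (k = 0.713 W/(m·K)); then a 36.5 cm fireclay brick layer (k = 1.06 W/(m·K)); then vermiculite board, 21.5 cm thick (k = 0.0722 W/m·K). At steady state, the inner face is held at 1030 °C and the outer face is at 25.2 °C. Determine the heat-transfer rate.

Treat each layer as a resistance in series:
  R_castable refractory = L/(kA) = 0.112/(0.713·27.7) = 0.005671 K/W
  R_fireclay brick = L/(kA) = 0.365/(1.06·27.7) = 0.01243 K/W
  R_vermiculite board = L/(kA) = 0.215/(0.0722·27.7) = 0.1075 K/W
ΣR = 0.005671 + 0.01243 + 0.1075 = 0.1256 K/W
Q = ΔT/ΣR = (1030 °C − 25.2 °C)/0.1256 = 8000 W

Q = 8000 W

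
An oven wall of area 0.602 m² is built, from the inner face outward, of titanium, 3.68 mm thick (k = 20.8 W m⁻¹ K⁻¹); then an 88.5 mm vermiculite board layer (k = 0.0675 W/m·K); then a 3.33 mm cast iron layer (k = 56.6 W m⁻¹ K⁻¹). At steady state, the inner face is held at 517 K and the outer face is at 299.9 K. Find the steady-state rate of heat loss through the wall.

Treat each layer as a resistance in series:
  R_titanium = L/(kA) = 0.00368/(20.8·0.602) = 2.939×10^-4 K/W
  R_vermiculite board = L/(kA) = 0.0885/(0.0675·0.602) = 2.178 K/W
  R_cast iron = L/(kA) = 0.00333/(56.6·0.602) = 9.773×10^-5 K/W
ΣR = 2.939×10^-4 + 2.178 + 9.773×10^-5 = 2.178 K/W
Q = ΔT/ΣR = (517 K − 299.9 K)/2.178 = 99.7 W

Q = 99.7 W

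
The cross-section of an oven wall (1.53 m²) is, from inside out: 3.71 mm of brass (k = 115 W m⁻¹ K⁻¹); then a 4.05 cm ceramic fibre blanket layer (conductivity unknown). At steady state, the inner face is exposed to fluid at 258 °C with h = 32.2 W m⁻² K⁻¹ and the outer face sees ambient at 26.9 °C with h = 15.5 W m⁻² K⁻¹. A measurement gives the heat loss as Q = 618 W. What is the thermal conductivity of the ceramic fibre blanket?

k = 0.0850 W/m·K

ΣR = ΔT/Q = |258 − 26.9|/618 = 0.3739 K/W
Known resistances:
  R_conv,in = 1/(hA) = 1/(32.2·1.53) = 0.02030 K/W
  R_brass = L/(kA) = 0.00371/(115·1.53) = 2.109×10^-5 K/W
  R_conv,out = 1/(hA) = 1/(15.5·1.53) = 0.04217 K/W
R_ceramic fibre blanket = ΣR − ΣR_known = 0.3739 − 0.06249 = 0.3114 K/W
L/(kA) = 0.3114 ⇒ k = 0.0405/(0.3114·1.53) = 0.0850 W/m·K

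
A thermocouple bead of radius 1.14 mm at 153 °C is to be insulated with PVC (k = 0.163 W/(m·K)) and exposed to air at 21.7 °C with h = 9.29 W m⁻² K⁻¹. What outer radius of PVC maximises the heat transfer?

r_cr = 3.51 cm

For a sphere, r_cr = 2k_ins/h = 2·0.163/9.29 = 0.0351 m = 3.51 cm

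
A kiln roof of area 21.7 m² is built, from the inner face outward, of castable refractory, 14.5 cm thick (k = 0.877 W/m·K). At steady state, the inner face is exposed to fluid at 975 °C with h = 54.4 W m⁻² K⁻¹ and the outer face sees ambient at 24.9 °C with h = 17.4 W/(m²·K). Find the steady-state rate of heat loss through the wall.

Q = 85.5 kW

Treat each layer as a resistance in series:
  R_conv,in = 1/(hA) = 1/(54.4·21.7) = 8.471×10^-4 K/W
  R_castable refractory = L/(kA) = 0.145/(0.877·21.7) = 0.007619 K/W
  R_conv,out = 1/(hA) = 1/(17.4·21.7) = 0.002648 K/W
ΣR = 8.471×10^-4 + 0.007619 + 0.002648 = 0.01111 K/W
Q = ΔT/ΣR = (975 °C − 24.9 °C)/0.01111 = 85500 W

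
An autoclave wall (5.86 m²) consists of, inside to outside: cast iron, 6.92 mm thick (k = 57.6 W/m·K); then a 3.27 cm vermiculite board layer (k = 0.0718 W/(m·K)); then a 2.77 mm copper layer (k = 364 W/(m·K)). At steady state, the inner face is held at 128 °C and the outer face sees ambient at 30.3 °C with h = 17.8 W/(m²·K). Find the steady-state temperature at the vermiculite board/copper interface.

Treat each layer as a resistance in series:
  R_cast iron = L/(kA) = 0.00692/(57.6·5.86) = 2.050×10^-5 K/W
  R_vermiculite board = L/(kA) = 0.0327/(0.0718·5.86) = 0.07772 K/W
  R_copper = L/(kA) = 0.00277/(364·5.86) = 1.299×10^-6 K/W
  R_conv,out = 1/(hA) = 1/(17.8·5.86) = 0.009587 K/W
ΣR = 2.050×10^-5 + 0.07772 + 1.299×10^-6 + 0.009587 = 0.08733 K/W
Q = ΔT/ΣR = (128 °C − 30.3 °C)/0.08733 = 1119 W
From the inner boundary to the vermiculite board/copper interface, ΣR_partial = 0.07774 K/W.
T_interface = T_in − Q·ΣR_partial = 128 °C − (1119)(0.07774) = 41.0 °C

T = 41.0 °C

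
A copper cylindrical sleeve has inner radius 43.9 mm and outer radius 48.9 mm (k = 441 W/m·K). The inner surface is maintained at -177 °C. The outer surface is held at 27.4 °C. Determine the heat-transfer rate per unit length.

Q' = 5.25×10^6 W/m

Q' = 2πk·ΔT/ln(r₂/r₁) = 2π × 441 × 204.4 / ln(0.0489/0.0439) = 5.25×10^6 W/m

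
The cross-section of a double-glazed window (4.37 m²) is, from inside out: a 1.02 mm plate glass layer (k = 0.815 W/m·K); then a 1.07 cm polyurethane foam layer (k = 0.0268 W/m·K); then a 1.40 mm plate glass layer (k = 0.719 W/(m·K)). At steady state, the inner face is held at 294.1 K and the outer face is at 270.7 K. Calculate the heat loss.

Series thermal resistances, inner to outer:
  R_plate glass = L/(kA) = 0.00102/(0.815·4.37) = 2.864×10^-4 K/W
  R_polyurethane foam = L/(kA) = 0.0107/(0.0268·4.37) = 0.09136 K/W
  R_plate glass = L/(kA) = 0.00140/(0.719·4.37) = 4.456×10^-4 K/W
ΣR = 2.864×10^-4 + 0.09136 + 4.456×10^-4 = 0.09209 K/W
Q = ΔT/ΣR = (294.1 K − 270.7 K)/0.09209 = 254 W

Q = 254 W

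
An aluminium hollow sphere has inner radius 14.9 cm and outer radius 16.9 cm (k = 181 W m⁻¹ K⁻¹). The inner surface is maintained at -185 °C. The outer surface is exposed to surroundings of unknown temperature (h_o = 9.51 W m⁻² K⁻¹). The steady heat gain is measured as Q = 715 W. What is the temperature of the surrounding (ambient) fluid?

Sum the resistances:
  R_aluminium = (1/0.149 − 1/0.169)/(4πk) = 0.7942/(4π·181) = 3.492×10^-4 K/W
  R_conv,out = 1/(4πr²h) = 1/(4π·0.169²·9.51) = 0.2930 K/W
ΣR = 0.2933 K/W
ΔT = Q·ΣR = 715 × 0.2933 = 209.7 K
Heat flows inward, so T_out = T_in + ΔT = -185 + 209.7 = 24.7 °C

T_out = 24.7 °C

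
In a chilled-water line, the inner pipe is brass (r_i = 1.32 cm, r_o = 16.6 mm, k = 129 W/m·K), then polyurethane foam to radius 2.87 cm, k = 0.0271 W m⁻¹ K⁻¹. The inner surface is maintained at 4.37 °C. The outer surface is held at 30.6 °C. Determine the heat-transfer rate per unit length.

Q' = 8.16 W/m

Resistance network (inner→outer):
  R'_brass = ln(0.0166/0.0132)/(2πk) = 0.2292/(2π·129) = 2.828×10^-4 m·K/W
  R'_polyurethane foam = ln(0.0287/0.0166)/(2πk) = 0.5475/(2π·0.0271) = 3.215 m·K/W
ΣR = 2.828×10^-4 + 3.215 = 3.215 m·K/W
Q' = ΔT/ΣR = (4.37 °C − 30.6 °C)/3.215 = -8.16 W/m
(Negative Q' ⇒ heat flows inward; heat gain = 8.16 W/m.)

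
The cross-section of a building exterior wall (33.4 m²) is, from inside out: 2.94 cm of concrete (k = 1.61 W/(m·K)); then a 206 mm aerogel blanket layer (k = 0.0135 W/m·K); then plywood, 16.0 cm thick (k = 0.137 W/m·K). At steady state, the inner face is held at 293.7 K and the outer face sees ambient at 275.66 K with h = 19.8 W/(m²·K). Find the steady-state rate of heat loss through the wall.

Q = 36.5 W

Resistance network (inner→outer):
  R_concrete = L/(kA) = 0.0294/(1.61·33.4) = 5.467×10^-4 K/W
  R_aerogel blanket = L/(kA) = 0.206/(0.0135·33.4) = 0.4569 K/W
  R_plywood = L/(kA) = 0.160/(0.137·33.4) = 0.03497 K/W
  R_conv,out = 1/(hA) = 1/(19.8·33.4) = 0.001512 K/W
ΣR = 5.467×10^-4 + 0.4569 + 0.03497 + 0.001512 = 0.4939 K/W
Q = ΔT/ΣR = (293.7 K − 275.66 K)/0.4939 = 36.5 W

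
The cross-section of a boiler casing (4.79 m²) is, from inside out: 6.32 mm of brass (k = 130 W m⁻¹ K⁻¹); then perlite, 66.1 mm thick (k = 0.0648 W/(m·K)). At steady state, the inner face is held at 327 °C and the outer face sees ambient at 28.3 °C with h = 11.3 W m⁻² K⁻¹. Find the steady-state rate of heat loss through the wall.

Series thermal resistances, inner to outer:
  R_brass = L/(kA) = 0.00632/(130·4.79) = 1.015×10^-5 K/W
  R_perlite = L/(kA) = 0.0661/(0.0648·4.79) = 0.2130 K/W
  R_conv,out = 1/(hA) = 1/(11.3·4.79) = 0.01848 K/W
ΣR = 1.015×10^-5 + 0.2130 + 0.01848 = 0.2315 K/W
Q = ΔT/ΣR = (327 °C − 28.3 °C)/0.2315 = 1290 W

Q = 1290 W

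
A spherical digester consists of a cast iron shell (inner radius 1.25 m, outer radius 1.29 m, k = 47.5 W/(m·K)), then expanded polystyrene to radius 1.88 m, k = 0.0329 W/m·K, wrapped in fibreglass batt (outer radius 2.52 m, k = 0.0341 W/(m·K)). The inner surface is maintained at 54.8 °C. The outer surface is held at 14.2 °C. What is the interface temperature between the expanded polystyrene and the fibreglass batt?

T = 28.4 °C

Resistance network (inner→outer):
  R_cast iron = (1/1.25 − 1/1.29)/(4πk) = 0.02481/(4π·47.5) = 4.156×10^-5 K/W
  R_expanded polystyrene = (1/1.29 − 1/1.88)/(4πk) = 0.2433/(4π·0.0329) = 0.5884 K/W
  R_fibreglass batt = (1/1.88 − 1/2.52)/(4πk) = 0.1351/(4π·0.0341) = 0.3153 K/W
ΣR = 4.156×10^-5 + 0.5884 + 0.3153 = 0.9037 K/W
Q = ΔT/ΣR = (54.8 °C − 14.2 °C)/0.9037 = 44.93 W
From the inner boundary to the expanded polystyrene/fibreglass batt interface, ΣR_partial = 0.5884 K/W.
T_interface = T_in − Q·ΣR_partial = 54.8 °C − (44.93)(0.5884) = 28.4 °C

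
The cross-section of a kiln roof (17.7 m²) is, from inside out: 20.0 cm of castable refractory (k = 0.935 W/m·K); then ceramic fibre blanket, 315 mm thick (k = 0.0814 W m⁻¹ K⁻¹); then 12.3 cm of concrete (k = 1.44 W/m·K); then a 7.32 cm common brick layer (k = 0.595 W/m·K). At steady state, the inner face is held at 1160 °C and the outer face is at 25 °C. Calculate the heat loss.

Q = 4680 W

Treat each layer as a resistance in series:
  R_castable refractory = L/(kA) = 0.200/(0.935·17.7) = 0.01208 K/W
  R_ceramic fibre blanket = L/(kA) = 0.315/(0.0814·17.7) = 0.2186 K/W
  R_concrete = L/(kA) = 0.123/(1.44·17.7) = 0.004826 K/W
  R_common brick = L/(kA) = 0.0732/(0.595·17.7) = 0.006951 K/W
ΣR = 0.01208 + 0.2186 + 0.004826 + 0.006951 = 0.2425 K/W
Q = ΔT/ΣR = (1160 °C − 25 °C)/0.2425 = 4680 W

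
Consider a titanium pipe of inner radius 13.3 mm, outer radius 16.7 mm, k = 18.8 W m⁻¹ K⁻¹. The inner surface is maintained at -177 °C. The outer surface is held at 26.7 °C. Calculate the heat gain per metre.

Q' = 106 kW/m

Q' = 2πk·ΔT/ln(r₂/r₁) = 2π × 18.8 × 203.7 / ln(0.0167/0.0133) = 1.06×10^5 W/m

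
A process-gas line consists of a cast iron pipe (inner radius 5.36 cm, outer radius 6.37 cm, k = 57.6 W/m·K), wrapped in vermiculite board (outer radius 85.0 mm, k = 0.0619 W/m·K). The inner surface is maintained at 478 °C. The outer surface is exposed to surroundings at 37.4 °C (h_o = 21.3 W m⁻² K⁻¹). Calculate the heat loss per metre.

Treat each layer as a resistance in series:
  R'_cast iron = ln(0.0637/0.0536)/(2πk) = 0.1726/(2π·57.6) = 4.770×10^-4 m·K/W
  R'_vermiculite board = ln(0.0850/0.0637)/(2πk) = 0.2885/(2π·0.0619) = 0.7417 m·K/W
  R'_conv,out = 1/(2πr h) = 1/(2π·0.0850·21.3) = 0.08791 m·K/W
ΣR = 4.770×10^-4 + 0.7417 + 0.08791 = 0.8301 m·K/W
Q' = ΔT/ΣR = (478 °C − 37.4 °C)/0.8301 = 531 W/m

Q' = 531 W/m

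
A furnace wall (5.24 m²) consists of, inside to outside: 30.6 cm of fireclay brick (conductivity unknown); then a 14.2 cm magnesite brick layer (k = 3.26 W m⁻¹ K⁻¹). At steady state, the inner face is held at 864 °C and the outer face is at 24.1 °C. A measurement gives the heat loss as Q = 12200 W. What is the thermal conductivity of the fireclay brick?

k = 0.965 W/m·K

ΣR = ΔT/Q = |864 − 24.1|/12200 = 0.06884 K/W
Known resistances:
  R_magnesite brick = L/(kA) = 0.142/(3.26·5.24) = 0.008313 K/W
R_fireclay brick = ΣR − ΣR_known = 0.06884 − 0.008313 = 0.06053 K/W
L/(kA) = 0.06053 ⇒ k = 0.306/(0.06053·5.24) = 0.965 W/m·K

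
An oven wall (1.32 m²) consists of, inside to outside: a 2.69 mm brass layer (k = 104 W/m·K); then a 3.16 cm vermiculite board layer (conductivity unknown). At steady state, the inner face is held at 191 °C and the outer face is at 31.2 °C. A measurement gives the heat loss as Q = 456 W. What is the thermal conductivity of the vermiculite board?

k = 0.0683 W/m·K

ΣR = ΔT/Q = |191 − 31.2|/456 = 0.3504 K/W
Known resistances:
  R_brass = L/(kA) = 0.00269/(104·1.32) = 1.959×10^-5 K/W
R_vermiculite board = ΣR − ΣR_known = 0.3504 − 1.959×10^-5 = 0.3504 K/W
L/(kA) = 0.3504 ⇒ k = 0.0316/(0.3504·1.32) = 0.0683 W/m·K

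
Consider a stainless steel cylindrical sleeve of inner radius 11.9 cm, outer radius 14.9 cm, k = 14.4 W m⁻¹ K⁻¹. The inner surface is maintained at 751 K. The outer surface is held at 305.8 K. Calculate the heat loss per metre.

Q' = 179 kW/m

Q' = 2πk·ΔT/ln(r₂/r₁) = 2π × 14.4 × 445.2 / ln(0.149/0.119) = 1.79×10^5 W/m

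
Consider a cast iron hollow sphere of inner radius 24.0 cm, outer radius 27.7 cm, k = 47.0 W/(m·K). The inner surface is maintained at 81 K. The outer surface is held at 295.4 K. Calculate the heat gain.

Q = 4πk·ΔT/(1/r₁ − 1/r₂) = 4π × 47.0 × 214.4 / (1/0.240 − 1/0.277) = 2.28×10^5 W

Q = 228 kW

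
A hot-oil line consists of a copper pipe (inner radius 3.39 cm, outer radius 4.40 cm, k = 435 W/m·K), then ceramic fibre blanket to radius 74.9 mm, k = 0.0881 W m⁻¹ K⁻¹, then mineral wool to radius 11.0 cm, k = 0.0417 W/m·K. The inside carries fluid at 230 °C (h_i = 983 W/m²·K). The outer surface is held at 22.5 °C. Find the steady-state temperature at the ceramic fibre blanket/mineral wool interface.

T = 148 °C

Series thermal resistances, inner to outer:
  R'_conv,in = 1/(2πr h) = 1/(2π·0.0339·983) = 0.004776 m·K/W
  R'_copper = ln(0.0440/0.0339)/(2πk) = 0.2608/(2π·435) = 9.541×10^-5 m·K/W
  R'_ceramic fibre blanket = ln(0.0749/0.0440)/(2πk) = 0.5320/(2π·0.0881) = 0.9610 m·K/W
  R'_mineral wool = ln(0.110/0.0749)/(2πk) = 0.3843/(2π·0.0417) = 1.467 m·K/W
ΣR = 0.004776 + 9.541×10^-5 + 0.9610 + 1.467 = 2.433 m·K/W
Q' = ΔT/ΣR = (230 °C − 22.5 °C)/2.433 = 85.29 W/m
From the inner boundary to the ceramic fibre blanket/mineral wool interface, ΣR_partial = 0.9659 m·K/W.
T_interface = T_in − Q'·ΣR_partial = 230 °C − (85.29)(0.9659) = 148 °C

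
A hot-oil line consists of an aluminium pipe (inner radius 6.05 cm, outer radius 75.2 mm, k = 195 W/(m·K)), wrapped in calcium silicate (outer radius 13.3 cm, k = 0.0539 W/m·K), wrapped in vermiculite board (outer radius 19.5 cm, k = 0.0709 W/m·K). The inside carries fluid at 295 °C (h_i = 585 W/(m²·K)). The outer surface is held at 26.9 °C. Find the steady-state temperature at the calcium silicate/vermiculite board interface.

Series thermal resistances, inner to outer:
  R'_conv,in = 1/(2πr h) = 1/(2π·0.0605·585) = 0.004497 m·K/W
  R'_aluminium = ln(0.0752/0.0605)/(2πk) = 0.2175/(2π·195) = 1.775×10^-4 m·K/W
  R'_calcium silicate = ln(0.133/0.0752)/(2πk) = 0.5702/(2π·0.0539) = 1.684 m·K/W
  R'_vermiculite board = ln(0.195/0.133)/(2πk) = 0.3827/(2π·0.0709) = 0.8590 m·K/W
ΣR = 0.004497 + 1.775×10^-4 + 1.684 + 0.8590 = 2.548 m·K/W
Q' = ΔT/ΣR = (295 °C − 26.9 °C)/2.548 = 105.2 W/m
From the inner boundary to the calcium silicate/vermiculite board interface, ΣR_partial = 1.689 m·K/W.
T_interface = T_in − Q'·ΣR_partial = 295 °C − (105.2)(1.689) = 117 °C

T = 117 °C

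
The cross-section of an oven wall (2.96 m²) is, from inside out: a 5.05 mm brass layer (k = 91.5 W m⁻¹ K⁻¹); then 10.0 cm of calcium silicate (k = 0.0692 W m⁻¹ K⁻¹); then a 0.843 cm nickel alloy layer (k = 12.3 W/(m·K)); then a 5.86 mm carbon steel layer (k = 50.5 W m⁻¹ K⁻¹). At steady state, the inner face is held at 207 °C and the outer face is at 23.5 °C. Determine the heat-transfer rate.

Q = 376 W

Series thermal resistances, inner to outer:
  R_brass = L/(kA) = 0.00505/(91.5·2.96) = 1.865×10^-5 K/W
  R_calcium silicate = L/(kA) = 0.100/(0.0692·2.96) = 0.4882 K/W
  R_nickel alloy = L/(kA) = 0.00843/(12.3·2.96) = 2.315×10^-4 K/W
  R_carbon steel = L/(kA) = 0.00586/(50.5·2.96) = 3.920×10^-5 K/W
ΣR = 1.865×10^-5 + 0.4882 + 2.315×10^-4 + 3.920×10^-5 = 0.4885 K/W
Q = ΔT/ΣR = (207 °C − 23.5 °C)/0.4885 = 376 W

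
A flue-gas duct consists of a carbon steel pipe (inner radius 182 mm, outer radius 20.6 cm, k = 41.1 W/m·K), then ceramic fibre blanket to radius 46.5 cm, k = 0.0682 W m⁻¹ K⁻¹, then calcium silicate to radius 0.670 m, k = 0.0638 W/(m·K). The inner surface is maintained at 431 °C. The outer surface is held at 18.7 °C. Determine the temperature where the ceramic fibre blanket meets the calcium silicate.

T = 152 °C

Series thermal resistances, inner to outer:
  R'_carbon steel = ln(0.206/0.182)/(2πk) = 0.1239/(2π·41.1) = 4.797×10^-4 m·K/W
  R'_ceramic fibre blanket = ln(0.465/0.206)/(2πk) = 0.8142/(2π·0.0682) = 1.900 m·K/W
  R'_calcium silicate = ln(0.670/0.465)/(2πk) = 0.3652/(2π·0.0638) = 0.9111 m·K/W
ΣR = 4.797×10^-4 + 1.900 + 0.9111 = 2.812 m·K/W
Q' = ΔT/ΣR = (431 °C − 18.7 °C)/2.812 = 146.6 W/m
From the inner boundary to the ceramic fibre blanket/calcium silicate interface, ΣR_partial = 1.900 m·K/W.
T_interface = T_in − Q'·ΣR_partial = 431 °C − (146.6)(1.900) = 152 °C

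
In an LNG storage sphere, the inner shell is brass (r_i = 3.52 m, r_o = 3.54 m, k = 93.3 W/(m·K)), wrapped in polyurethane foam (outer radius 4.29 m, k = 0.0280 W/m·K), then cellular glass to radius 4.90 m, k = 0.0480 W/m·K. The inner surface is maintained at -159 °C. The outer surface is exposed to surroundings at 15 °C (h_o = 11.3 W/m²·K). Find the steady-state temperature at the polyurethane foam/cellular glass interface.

Resistance network (inner→outer):
  R_brass = (1/3.52 − 1/3.54)/(4πk) = 0.001605/(4π·93.3) = 1.369×10^-6 K/W
  R_polyurethane foam = (1/3.54 − 1/4.29)/(4πk) = 0.04939/(4π·0.0280) = 0.1404 K/W
  R_cellular glass = (1/4.29 − 1/4.90)/(4πk) = 0.02902/(4π·0.0480) = 0.04811 K/W
  R_conv,out = 1/(4πr²h) = 1/(4π·4.90²·11.3) = 2.933×10^-4 K/W
ΣR = 1.369×10^-6 + 0.1404 + 0.04811 + 2.933×10^-4 = 0.1888 K/W
Q = ΔT/ΣR = (-159 °C − 15 °C)/0.1888 = -921.6 W
From the inner boundary to the polyurethane foam/cellular glass interface, ΣR_partial = 0.1404 K/W.
T_interface = T_in − Q·ΣR_partial = -159 °C − (-921.6)(0.1404) = -29.6 °C

T = -29.6 °C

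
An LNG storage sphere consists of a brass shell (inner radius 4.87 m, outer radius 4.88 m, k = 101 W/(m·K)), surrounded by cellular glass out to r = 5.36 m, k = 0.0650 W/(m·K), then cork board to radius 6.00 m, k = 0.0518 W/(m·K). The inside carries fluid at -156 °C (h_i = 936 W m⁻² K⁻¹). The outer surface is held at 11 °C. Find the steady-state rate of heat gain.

Treat each layer as a resistance in series:
  R_conv,in = 1/(4πr²h) = 1/(4π·4.87²·936) = 3.585×10^-6 K/W
  R_brass = (1/4.87 − 1/4.88)/(4πk) = 4.208×10^-4/(4π·101) = 3.315×10^-7 K/W
  R_cellular glass = (1/4.88 − 1/5.36)/(4πk) = 0.01835/(4π·0.0650) = 0.02247 K/W
  R_cork board = (1/5.36 − 1/6.00)/(4πk) = 0.01990/(4π·0.0518) = 0.03057 K/W
ΣR = 3.585×10^-6 + 3.315×10^-7 + 0.02247 + 0.03057 = 0.05304 K/W
Q = ΔT/ΣR = (-156 °C − 11 °C)/0.05304 = -3150 W
(Negative Q ⇒ heat flows inward; heat gain = 3150 W.)

Q = 3150 W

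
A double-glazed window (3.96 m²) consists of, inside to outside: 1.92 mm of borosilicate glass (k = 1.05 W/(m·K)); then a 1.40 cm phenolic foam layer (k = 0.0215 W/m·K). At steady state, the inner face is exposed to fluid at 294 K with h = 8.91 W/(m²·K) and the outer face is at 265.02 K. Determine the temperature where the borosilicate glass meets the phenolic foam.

Resistance network (inner→outer):
  R_conv,in = 1/(hA) = 1/(8.91·3.96) = 0.02834 K/W
  R_borosilicate glass = L/(kA) = 0.00192/(1.05·3.96) = 4.618×10^-4 K/W
  R_phenolic foam = L/(kA) = 0.0140/(0.0215·3.96) = 0.1644 K/W
ΣR = 0.02834 + 4.618×10^-4 + 0.1644 = 0.1932 K/W
Q = ΔT/ΣR = (294 K − 265.02 K)/0.1932 = 150.0 W
From the inner boundary to the borosilicate glass/phenolic foam interface, ΣR_partial = 0.02880 K/W.
T_interface = T_in − Q·ΣR_partial = 294 K − (150.0)(0.02880) = 289.7 K

T = 289.7 K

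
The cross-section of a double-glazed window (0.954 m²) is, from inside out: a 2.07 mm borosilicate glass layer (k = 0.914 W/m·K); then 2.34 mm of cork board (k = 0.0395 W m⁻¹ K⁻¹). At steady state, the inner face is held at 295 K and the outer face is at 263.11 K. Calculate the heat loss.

Resistance network (inner→outer):
  R_borosilicate glass = L/(kA) = 0.00207/(0.914·0.954) = 0.002374 K/W
  R_cork board = L/(kA) = 0.00234/(0.0395·0.954) = 0.06210 K/W
ΣR = 0.002374 + 0.06210 = 0.06447 K/W
Q = ΔT/ΣR = (295 K − 263.11 K)/0.06447 = 495 W

Q = 495 W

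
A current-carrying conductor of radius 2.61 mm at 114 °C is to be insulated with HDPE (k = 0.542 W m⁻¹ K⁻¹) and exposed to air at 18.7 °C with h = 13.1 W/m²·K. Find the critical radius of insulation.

r_cr = 4.14 cm

For a cylinder, r_cr = k_ins/h = 0.542/13.1 = 0.0414 m = 4.14 cm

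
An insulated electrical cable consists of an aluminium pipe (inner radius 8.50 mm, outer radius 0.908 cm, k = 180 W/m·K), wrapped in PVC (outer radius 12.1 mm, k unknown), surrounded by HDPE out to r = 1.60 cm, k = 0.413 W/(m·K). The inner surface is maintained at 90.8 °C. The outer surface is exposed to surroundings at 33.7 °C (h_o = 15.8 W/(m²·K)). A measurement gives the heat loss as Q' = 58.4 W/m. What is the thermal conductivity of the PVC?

ΣR = ΔT/Q' = |90.8 − 33.7|/58.4 = 0.9777 m·K/W
Known resistances:
  R'_aluminium = ln(0.00908/0.00850)/(2πk) = 0.06601/(2π·180) = 5.836×10^-5 m·K/W
  R'_HDPE = ln(0.0160/0.0121)/(2πk) = 0.2794/(2π·0.413) = 0.1077 m·K/W
  R'_conv,out = 1/(2πr h) = 1/(2π·0.0160·15.8) = 0.6296 m·K/W
R_PVC = ΣR − ΣR_known = 0.9777 − 0.7374 = 0.2403 m·K/W
ln(r₂/r₁)/(2πk) = 0.2403 ⇒ k = 0.2871/(2π·0.2403) = 0.190 W/m·K

k = 0.190 W/m·K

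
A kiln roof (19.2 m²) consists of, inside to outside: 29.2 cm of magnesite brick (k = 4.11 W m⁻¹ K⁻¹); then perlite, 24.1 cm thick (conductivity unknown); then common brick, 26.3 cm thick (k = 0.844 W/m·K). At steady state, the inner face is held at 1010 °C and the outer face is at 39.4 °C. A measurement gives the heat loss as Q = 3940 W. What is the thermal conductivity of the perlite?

ΣR = ΔT/Q = |1010 − 39.4|/3940 = 0.2463 K/W
Known resistances:
  R_magnesite brick = L/(kA) = 0.292/(4.11·19.2) = 0.003700 K/W
  R_common brick = L/(kA) = 0.263/(0.844·19.2) = 0.01623 K/W
R_perlite = ΣR − ΣR_known = 0.2463 − 0.01993 = 0.2264 K/W
L/(kA) = 0.2264 ⇒ k = 0.241/(0.2264·19.2) = 0.0554 W/m·K

k = 0.0554 W/m·K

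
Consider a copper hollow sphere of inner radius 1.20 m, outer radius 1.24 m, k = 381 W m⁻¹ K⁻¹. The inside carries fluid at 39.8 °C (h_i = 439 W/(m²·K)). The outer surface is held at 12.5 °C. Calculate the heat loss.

Q = 208 kW

Resistance network (inner→outer):
  R_conv,in = 1/(4πr²h) = 1/(4π·1.20²·439) = 1.259×10^-4 K/W
  R_copper = (1/1.20 − 1/1.24)/(4πk) = 0.02688/(4π·381) = 5.615×10^-6 K/W
ΣR = 1.259×10^-4 + 5.615×10^-6 = 1.315×10^-4 K/W
Q = ΔT/ΣR = (39.8 °C − 12.5 °C)/1.315×10^-4 = 2.08×10^5 W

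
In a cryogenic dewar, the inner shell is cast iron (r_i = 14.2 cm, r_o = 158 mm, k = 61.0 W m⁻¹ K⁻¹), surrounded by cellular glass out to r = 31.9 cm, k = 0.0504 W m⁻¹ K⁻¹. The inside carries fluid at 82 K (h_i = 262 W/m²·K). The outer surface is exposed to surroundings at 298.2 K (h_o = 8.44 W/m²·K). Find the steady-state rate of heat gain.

Q = 42.0 W

Resistance network (inner→outer):
  R_conv,in = 1/(4πr²h) = 1/(4π·0.142²·262) = 0.01506 K/W
  R_cast iron = (1/0.142 − 1/0.158)/(4πk) = 0.7131/(4π·61.0) = 9.303×10^-4 K/W
  R_cellular glass = (1/0.158 − 1/0.319)/(4πk) = 3.194/(4π·0.0504) = 5.044 K/W
  R_conv,out = 1/(4πr²h) = 1/(4π·0.319²·8.44) = 0.09265 K/W
ΣR = 0.01506 + 9.303×10^-4 + 5.044 + 0.09265 = 5.153 K/W
Q = ΔT/ΣR = (82 K − 298.2 K)/5.153 = -42.0 W
(Negative Q ⇒ heat flows inward; heat gain = 42.0 W.)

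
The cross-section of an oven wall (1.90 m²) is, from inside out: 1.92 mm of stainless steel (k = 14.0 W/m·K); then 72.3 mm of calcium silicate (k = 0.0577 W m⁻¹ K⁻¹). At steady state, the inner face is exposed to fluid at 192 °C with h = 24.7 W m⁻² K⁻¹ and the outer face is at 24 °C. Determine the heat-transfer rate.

Q = 247 W

Resistance network (inner→outer):
  R_conv,in = 1/(hA) = 1/(24.7·1.90) = 0.02131 K/W
  R_stainless steel = L/(kA) = 0.00192/(14.0·1.90) = 7.218×10^-5 K/W
  R_calcium silicate = L/(kA) = 0.0723/(0.0577·1.90) = 0.6595 K/W
ΣR = 0.02131 + 7.218×10^-5 + 0.6595 = 0.6809 K/W
Q = ΔT/ΣR = (192 °C − 24 °C)/0.6809 = 247 W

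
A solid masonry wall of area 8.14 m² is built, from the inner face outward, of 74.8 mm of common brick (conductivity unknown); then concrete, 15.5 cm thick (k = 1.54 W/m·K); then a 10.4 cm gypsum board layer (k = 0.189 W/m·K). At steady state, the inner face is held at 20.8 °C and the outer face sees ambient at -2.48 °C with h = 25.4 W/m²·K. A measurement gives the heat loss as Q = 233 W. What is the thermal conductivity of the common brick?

k = 0.608 W/m·K

ΣR = ΔT/Q = |20.8 − -2.48|/233 = 0.09991 K/W
Known resistances:
  R_concrete = L/(kA) = 0.155/(1.54·8.14) = 0.01236 K/W
  R_gypsum board = L/(kA) = 0.104/(0.189·8.14) = 0.06760 K/W
  R_conv,out = 1/(hA) = 1/(25.4·8.14) = 0.004837 K/W
R_common brick = ΣR − ΣR_known = 0.09991 − 0.08480 = 0.01511 K/W
L/(kA) = 0.01511 ⇒ k = 0.0748/(0.01511·8.14) = 0.608 W/m·K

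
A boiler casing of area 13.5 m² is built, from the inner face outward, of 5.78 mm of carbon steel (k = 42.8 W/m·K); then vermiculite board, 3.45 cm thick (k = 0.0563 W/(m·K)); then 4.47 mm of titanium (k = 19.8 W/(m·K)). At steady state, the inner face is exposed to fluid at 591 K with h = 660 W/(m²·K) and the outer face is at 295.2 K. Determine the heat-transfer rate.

Q = 6.50 kW

Resistance network (inner→outer):
  R_conv,in = 1/(hA) = 1/(660·13.5) = 1.122×10^-4 K/W
  R_carbon steel = L/(kA) = 0.00578/(42.8·13.5) = 1.000×10^-5 K/W
  R_vermiculite board = L/(kA) = 0.0345/(0.0563·13.5) = 0.04539 K/W
  R_titanium = L/(kA) = 0.00447/(19.8·13.5) = 1.672×10^-5 K/W
ΣR = 1.122×10^-4 + 1.000×10^-5 + 0.04539 + 1.672×10^-5 = 0.04553 K/W
Q = ΔT/ΣR = (591 K − 295.2 K)/0.04553 = 6500 W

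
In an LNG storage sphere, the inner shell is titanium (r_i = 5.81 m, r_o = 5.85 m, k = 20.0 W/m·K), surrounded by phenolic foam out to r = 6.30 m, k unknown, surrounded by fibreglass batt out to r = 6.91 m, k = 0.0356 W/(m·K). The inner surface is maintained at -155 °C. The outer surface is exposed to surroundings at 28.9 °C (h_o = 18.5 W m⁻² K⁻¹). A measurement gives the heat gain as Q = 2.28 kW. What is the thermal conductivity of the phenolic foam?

ΣR = ΔT/Q = |-155 − 28.9|/2280 = 0.08066 K/W
Known resistances:
  R_titanium = (1/5.81 − 1/5.85)/(4πk) = 0.001177/(4π·20.0) = 4.683×10^-6 K/W
  R_fibreglass batt = (1/6.30 − 1/6.91)/(4πk) = 0.01401/(4π·0.0356) = 0.03132 K/W
  R_conv,out = 1/(4πr²h) = 1/(4π·6.91²·18.5) = 9.009×10^-5 K/W
R_phenolic foam = ΣR − ΣR_known = 0.08066 − 0.03141 = 0.04925 K/W
(1/r₁−1/r₂)/(4πk) = 0.04925 ⇒ k = 0.01221/(4π·0.04925) = 0.0197 W/m·K

k = 0.0197 W/m·K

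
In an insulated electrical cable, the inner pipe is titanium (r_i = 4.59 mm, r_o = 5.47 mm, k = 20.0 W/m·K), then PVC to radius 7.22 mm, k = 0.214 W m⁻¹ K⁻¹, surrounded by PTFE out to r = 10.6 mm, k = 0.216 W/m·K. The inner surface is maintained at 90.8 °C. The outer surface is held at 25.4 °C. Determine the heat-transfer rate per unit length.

Series thermal resistances, inner to outer:
  R'_titanium = ln(0.00547/0.00459)/(2πk) = 0.1754/(2π·20.0) = 0.001396 m·K/W
  R'_PVC = ln(0.00722/0.00547)/(2πk) = 0.2776/(2π·0.214) = 0.2064 m·K/W
  R'_PTFE = ln(0.0106/0.00722)/(2πk) = 0.3840/(2π·0.216) = 0.2829 m·K/W
ΣR = 0.001396 + 0.2064 + 0.2829 = 0.4907 m·K/W
Q' = ΔT/ΣR = (90.8 °C − 25.4 °C)/0.4907 = 133 W/m

Q' = 133 W/m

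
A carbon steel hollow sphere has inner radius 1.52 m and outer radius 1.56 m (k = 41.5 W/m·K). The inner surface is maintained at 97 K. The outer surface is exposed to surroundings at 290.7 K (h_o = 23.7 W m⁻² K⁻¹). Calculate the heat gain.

Series thermal resistances, inner to outer:
  R_carbon steel = (1/1.52 − 1/1.56)/(4πk) = 0.01687/(4π·41.5) = 3.235×10^-5 K/W
  R_conv,out = 1/(4πr²h) = 1/(4π·1.56²·23.7) = 0.001380 K/W
ΣR = 3.235×10^-5 + 0.001380 = 0.001412 K/W
Q = ΔT/ΣR = (97 K − 290.7 K)/0.001412 = -1.37×10^5 W
(Negative Q ⇒ heat flows inward; heat gain = 1.37×10^5 W.)

Q = 1.37×10^5 W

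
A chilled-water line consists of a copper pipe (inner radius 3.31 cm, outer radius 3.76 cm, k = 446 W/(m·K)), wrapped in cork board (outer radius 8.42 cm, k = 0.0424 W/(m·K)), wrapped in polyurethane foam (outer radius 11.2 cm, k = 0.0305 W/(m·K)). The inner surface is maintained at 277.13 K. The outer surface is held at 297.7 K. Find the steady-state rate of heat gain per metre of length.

Resistance network (inner→outer):
  R'_copper = ln(0.0376/0.0331)/(2πk) = 0.1275/(2π·446) = 4.549×10^-5 m·K/W
  R'_cork board = ln(0.0842/0.0376)/(2πk) = 0.8062/(2π·0.0424) = 3.026 m·K/W
  R'_polyurethane foam = ln(0.112/0.0842)/(2πk) = 0.2853/(2π·0.0305) = 1.489 m·K/W
ΣR = 4.549×10^-5 + 3.026 + 1.489 = 4.515 m·K/W
Q' = ΔT/ΣR = (277.13 K − 297.7 K)/4.515 = -4.56 W/m
(Negative Q' ⇒ heat flows inward; heat gain = 4.56 W/m.)

Q' = 4.56 W/m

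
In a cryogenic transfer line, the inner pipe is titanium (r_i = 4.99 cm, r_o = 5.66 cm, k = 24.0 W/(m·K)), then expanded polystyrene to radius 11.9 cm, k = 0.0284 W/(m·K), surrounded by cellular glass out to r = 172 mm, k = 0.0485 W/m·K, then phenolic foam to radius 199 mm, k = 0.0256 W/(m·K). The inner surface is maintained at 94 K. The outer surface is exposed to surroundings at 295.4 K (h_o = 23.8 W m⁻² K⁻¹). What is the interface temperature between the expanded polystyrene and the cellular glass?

Series thermal resistances, inner to outer:
  R'_titanium = ln(0.0566/0.0499)/(2πk) = 0.1260/(2π·24.0) = 8.355×10^-4 m·K/W
  R'_expanded polystyrene = ln(0.119/0.0566)/(2πk) = 0.7431/(2π·0.0284) = 4.164 m·K/W
  R'_cellular glass = ln(0.172/0.119)/(2πk) = 0.3684/(2π·0.0485) = 1.209 m·K/W
  R'_phenolic foam = ln(0.199/0.172)/(2πk) = 0.1458/(2π·0.0256) = 0.9065 m·K/W
  R'_conv,out = 1/(2πr h) = 1/(2π·0.199·23.8) = 0.03360 m·K/W
ΣR = 8.355×10^-4 + 4.164 + 1.209 + 0.9065 + 0.03360 = 6.314 m·K/W
Q' = ΔT/ΣR = (94 K − 295.4 K)/6.314 = -31.90 W/m
From the inner boundary to the expanded polystyrene/cellular glass interface, ΣR_partial = 4.165 m·K/W.
T_interface = T_in − Q'·ΣR_partial = 94 K − (-31.90)(4.165) = 226.9 K

T = 226.9 K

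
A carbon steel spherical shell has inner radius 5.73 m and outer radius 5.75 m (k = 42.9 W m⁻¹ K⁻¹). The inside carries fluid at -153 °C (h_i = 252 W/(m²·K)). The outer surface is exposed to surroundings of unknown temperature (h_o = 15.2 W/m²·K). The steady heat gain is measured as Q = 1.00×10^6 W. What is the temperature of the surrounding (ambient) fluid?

T_out = 16.1 °C

Series resistances:
  R_conv,in = 1/(4πr²h) = 1/(4π·5.73²·252) = 9.618×10^-6 K/W
  R_carbon steel = (1/5.73 − 1/5.75)/(4πk) = 6.070×10^-4/(4π·42.9) = 1.126×10^-6 K/W
  R_conv,out = 1/(4πr²h) = 1/(4π·5.75²·15.2) = 1.583×10^-4 K/W
ΣR = 1.691×10^-4 K/W
ΔT = Q·ΣR = 1.00×10^6 × 1.691×10^-4 = 169.1 K
Heat flows inward, so T_out = T_in + ΔT = -153 + 169.1 = 16.1 °C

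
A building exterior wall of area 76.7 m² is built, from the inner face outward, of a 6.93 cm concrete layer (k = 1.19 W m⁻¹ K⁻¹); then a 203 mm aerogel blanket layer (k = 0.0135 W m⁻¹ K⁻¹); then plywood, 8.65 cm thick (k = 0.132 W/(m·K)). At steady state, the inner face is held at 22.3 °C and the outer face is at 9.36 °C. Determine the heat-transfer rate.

Series thermal resistances, inner to outer:
  R_concrete = L/(kA) = 0.0693/(1.19·76.7) = 7.593×10^-4 K/W
  R_aerogel blanket = L/(kA) = 0.203/(0.0135·76.7) = 0.1961 K/W
  R_plywood = L/(kA) = 0.0865/(0.132·76.7) = 0.008544 K/W
ΣR = 7.593×10^-4 + 0.1961 + 0.008544 = 0.2054 K/W
Q = ΔT/ΣR = (22.3 °C − 9.36 °C)/0.2054 = 63.0 W

Q = 63.0 W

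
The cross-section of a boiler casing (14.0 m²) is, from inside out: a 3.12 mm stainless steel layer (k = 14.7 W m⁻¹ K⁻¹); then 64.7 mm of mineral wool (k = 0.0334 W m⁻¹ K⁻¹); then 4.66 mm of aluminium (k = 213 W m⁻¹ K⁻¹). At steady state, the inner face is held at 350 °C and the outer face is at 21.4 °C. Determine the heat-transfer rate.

Resistance network (inner→outer):
  R_stainless steel = L/(kA) = 0.00312/(14.7·14.0) = 1.516×10^-5 K/W
  R_mineral wool = L/(kA) = 0.0647/(0.0334·14.0) = 0.1384 K/W
  R_aluminium = L/(kA) = 0.00466/(213·14.0) = 1.563×10^-6 K/W
ΣR = 1.516×10^-5 + 0.1384 + 1.563×10^-6 = 0.1384 K/W
Q = ΔT/ΣR = (350 °C − 21.4 °C)/0.1384 = 2370 W

Q = 2370 W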